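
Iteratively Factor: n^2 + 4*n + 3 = (n + 3)*(n + 1)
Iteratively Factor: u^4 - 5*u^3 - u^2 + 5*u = (u - 1)*(u^3 - 4*u^2 - 5*u) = (u - 1)*(u + 1)*(u^2 - 5*u) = u*(u - 1)*(u + 1)*(u - 5)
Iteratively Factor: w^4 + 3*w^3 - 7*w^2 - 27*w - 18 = (w + 2)*(w^3 + w^2 - 9*w - 9) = (w + 1)*(w + 2)*(w^2 - 9) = (w - 3)*(w + 1)*(w + 2)*(w + 3)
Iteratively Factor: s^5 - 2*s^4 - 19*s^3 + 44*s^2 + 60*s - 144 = (s - 2)*(s^4 - 19*s^2 + 6*s + 72) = (s - 2)*(s + 4)*(s^3 - 4*s^2 - 3*s + 18) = (s - 3)*(s - 2)*(s + 4)*(s^2 - s - 6) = (s - 3)*(s - 2)*(s + 2)*(s + 4)*(s - 3)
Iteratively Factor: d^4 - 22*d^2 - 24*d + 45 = (d + 3)*(d^3 - 3*d^2 - 13*d + 15) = (d - 5)*(d + 3)*(d^2 + 2*d - 3) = (d - 5)*(d - 1)*(d + 3)*(d + 3)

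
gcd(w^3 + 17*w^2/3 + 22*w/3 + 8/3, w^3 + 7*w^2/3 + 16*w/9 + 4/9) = w^2 + 5*w/3 + 2/3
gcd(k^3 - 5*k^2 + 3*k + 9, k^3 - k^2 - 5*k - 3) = k^2 - 2*k - 3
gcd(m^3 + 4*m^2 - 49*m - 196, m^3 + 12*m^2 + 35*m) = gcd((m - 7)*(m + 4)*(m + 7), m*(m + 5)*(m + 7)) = m + 7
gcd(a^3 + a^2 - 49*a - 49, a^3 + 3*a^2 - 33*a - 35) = a^2 + 8*a + 7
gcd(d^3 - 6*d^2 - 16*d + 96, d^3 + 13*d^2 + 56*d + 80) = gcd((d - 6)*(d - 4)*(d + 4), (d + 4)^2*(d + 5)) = d + 4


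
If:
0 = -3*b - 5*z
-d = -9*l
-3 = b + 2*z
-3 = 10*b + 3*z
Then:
No Solution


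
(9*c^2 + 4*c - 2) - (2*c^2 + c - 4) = 7*c^2 + 3*c + 2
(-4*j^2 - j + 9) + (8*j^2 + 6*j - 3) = 4*j^2 + 5*j + 6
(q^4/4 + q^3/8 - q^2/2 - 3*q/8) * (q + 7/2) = q^5/4 + q^4 - q^3/16 - 17*q^2/8 - 21*q/16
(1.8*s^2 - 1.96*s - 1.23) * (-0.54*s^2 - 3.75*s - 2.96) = -0.972*s^4 - 5.6916*s^3 + 2.6862*s^2 + 10.4141*s + 3.6408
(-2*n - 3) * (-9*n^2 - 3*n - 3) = 18*n^3 + 33*n^2 + 15*n + 9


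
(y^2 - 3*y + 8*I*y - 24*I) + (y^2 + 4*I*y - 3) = 2*y^2 - 3*y + 12*I*y - 3 - 24*I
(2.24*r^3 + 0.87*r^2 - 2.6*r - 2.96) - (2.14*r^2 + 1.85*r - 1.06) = 2.24*r^3 - 1.27*r^2 - 4.45*r - 1.9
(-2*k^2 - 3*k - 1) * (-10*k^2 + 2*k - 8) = 20*k^4 + 26*k^3 + 20*k^2 + 22*k + 8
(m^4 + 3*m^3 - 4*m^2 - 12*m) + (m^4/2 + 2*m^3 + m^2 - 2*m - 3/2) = 3*m^4/2 + 5*m^3 - 3*m^2 - 14*m - 3/2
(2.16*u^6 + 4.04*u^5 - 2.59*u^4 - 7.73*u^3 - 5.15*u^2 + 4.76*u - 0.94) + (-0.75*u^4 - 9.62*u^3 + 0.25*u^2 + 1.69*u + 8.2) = 2.16*u^6 + 4.04*u^5 - 3.34*u^4 - 17.35*u^3 - 4.9*u^2 + 6.45*u + 7.26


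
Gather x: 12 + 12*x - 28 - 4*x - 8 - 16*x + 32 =8 - 8*x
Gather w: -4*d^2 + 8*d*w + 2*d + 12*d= -4*d^2 + 8*d*w + 14*d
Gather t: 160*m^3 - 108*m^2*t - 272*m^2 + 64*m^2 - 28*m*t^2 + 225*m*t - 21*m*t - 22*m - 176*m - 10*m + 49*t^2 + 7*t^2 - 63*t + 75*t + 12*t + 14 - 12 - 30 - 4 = 160*m^3 - 208*m^2 - 208*m + t^2*(56 - 28*m) + t*(-108*m^2 + 204*m + 24) - 32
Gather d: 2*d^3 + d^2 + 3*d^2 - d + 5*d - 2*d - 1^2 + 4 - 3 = 2*d^3 + 4*d^2 + 2*d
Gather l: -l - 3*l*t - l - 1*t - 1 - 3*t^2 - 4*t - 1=l*(-3*t - 2) - 3*t^2 - 5*t - 2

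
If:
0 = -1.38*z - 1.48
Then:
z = -1.07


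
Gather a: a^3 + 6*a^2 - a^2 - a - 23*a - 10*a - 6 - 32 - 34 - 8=a^3 + 5*a^2 - 34*a - 80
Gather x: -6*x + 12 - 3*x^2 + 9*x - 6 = -3*x^2 + 3*x + 6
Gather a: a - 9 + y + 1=a + y - 8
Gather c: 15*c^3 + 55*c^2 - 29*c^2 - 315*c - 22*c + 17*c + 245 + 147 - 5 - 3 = 15*c^3 + 26*c^2 - 320*c + 384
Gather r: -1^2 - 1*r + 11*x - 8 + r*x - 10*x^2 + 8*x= r*(x - 1) - 10*x^2 + 19*x - 9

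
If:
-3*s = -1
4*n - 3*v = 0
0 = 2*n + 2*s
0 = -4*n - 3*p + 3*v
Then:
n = -1/3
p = 0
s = 1/3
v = -4/9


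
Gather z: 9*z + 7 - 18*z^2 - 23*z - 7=-18*z^2 - 14*z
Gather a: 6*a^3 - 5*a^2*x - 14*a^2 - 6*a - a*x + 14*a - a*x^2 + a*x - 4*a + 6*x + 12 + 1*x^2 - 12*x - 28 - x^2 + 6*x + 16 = 6*a^3 + a^2*(-5*x - 14) + a*(4 - x^2)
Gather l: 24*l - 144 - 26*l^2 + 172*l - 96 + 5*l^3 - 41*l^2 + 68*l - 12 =5*l^3 - 67*l^2 + 264*l - 252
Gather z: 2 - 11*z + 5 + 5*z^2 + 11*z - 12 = 5*z^2 - 5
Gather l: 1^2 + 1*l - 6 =l - 5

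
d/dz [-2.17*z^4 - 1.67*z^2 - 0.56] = z*(-8.68*z^2 - 3.34)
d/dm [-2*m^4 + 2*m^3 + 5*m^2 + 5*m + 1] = -8*m^3 + 6*m^2 + 10*m + 5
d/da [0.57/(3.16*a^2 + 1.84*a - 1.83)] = (-3.6024*a - 1.0488)/(3.16*a^2 + 1.84*a - 1.83)^2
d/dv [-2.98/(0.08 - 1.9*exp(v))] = -5.662*exp(v)/(1.9*exp(v) - 0.08)^2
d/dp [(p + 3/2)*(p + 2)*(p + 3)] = 3*p^2 + 13*p + 27/2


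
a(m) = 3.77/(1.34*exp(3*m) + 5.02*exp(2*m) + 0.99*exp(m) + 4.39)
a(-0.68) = 0.59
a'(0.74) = -0.19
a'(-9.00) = 0.00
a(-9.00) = 0.86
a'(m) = 3.77*(-4.02*exp(3*m) - 10.04*exp(2*m) - 0.99*exp(m))/(1.34*exp(3*m) + 5.02*exp(2*m) + 0.99*exp(m) + 4.39)^2 = (-15.1554*exp(2*m) - 37.8508*exp(m) - 3.7323)*exp(m)/(1.34*exp(3*m) + 5.02*exp(2*m) + 0.99*exp(m) + 4.39)^2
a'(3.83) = -0.00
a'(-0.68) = -0.34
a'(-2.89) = -0.02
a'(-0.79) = -0.30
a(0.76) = 0.09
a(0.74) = 0.09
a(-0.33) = 0.46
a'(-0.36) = -0.41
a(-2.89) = 0.85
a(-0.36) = 0.47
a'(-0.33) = -0.42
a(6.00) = 0.00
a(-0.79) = 0.63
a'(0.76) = -0.18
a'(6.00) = 0.00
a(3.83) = 0.00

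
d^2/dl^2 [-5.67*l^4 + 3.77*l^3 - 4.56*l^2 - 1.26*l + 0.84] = -68.04*l^2 + 22.62*l - 9.12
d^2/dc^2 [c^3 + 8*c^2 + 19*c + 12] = 6*c + 16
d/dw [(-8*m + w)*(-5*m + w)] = -13*m + 2*w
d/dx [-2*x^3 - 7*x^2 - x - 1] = -6*x^2 - 14*x - 1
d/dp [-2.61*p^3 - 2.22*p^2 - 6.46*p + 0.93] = -7.83*p^2 - 4.44*p - 6.46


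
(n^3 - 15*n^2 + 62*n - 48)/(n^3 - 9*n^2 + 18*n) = (n^2 - 9*n + 8)/(n*(n - 3))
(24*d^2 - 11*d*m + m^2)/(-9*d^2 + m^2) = (-8*d + m)/(3*d + m)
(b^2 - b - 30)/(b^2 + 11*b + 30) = (b - 6)/(b + 6)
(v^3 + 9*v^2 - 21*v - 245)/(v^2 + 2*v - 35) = v + 7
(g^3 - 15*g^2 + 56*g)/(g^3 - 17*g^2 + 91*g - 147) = g*(g - 8)/(g^2 - 10*g + 21)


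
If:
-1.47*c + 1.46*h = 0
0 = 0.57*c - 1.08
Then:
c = 1.89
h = 1.91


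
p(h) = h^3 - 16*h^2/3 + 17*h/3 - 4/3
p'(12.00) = 309.67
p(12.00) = 1026.67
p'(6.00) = 49.67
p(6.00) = 56.67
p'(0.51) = 1.01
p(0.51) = 0.30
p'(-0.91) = 17.86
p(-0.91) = -11.66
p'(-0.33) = 9.51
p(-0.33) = -3.82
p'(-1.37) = 25.91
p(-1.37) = -21.68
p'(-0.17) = 7.57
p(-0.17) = -2.46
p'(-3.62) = 83.59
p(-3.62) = -139.17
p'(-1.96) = 38.10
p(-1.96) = -40.46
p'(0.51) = 1.01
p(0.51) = 0.30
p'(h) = 3*h^2 - 32*h/3 + 17/3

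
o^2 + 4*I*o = o*(o + 4*I)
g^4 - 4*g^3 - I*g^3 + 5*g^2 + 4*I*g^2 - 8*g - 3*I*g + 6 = (g - 3)*(g - 1)*(g - 2*I)*(g + I)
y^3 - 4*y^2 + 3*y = y*(y - 3)*(y - 1)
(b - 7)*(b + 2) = b^2 - 5*b - 14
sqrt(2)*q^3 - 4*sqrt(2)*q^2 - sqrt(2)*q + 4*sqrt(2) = (q - 4)*(q - 1)*(sqrt(2)*q + sqrt(2))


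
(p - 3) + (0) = p - 3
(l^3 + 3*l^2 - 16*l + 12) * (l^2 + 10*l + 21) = l^5 + 13*l^4 + 35*l^3 - 85*l^2 - 216*l + 252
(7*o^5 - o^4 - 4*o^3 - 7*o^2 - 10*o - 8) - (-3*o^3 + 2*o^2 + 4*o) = 7*o^5 - o^4 - o^3 - 9*o^2 - 14*o - 8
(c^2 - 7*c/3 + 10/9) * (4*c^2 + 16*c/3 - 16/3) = 4*c^4 - 4*c^3 - 40*c^2/3 + 496*c/27 - 160/27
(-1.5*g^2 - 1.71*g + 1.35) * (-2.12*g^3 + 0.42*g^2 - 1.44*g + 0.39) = 3.18*g^5 + 2.9952*g^4 - 1.4202*g^3 + 2.4444*g^2 - 2.6109*g + 0.5265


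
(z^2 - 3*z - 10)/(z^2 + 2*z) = (z - 5)/z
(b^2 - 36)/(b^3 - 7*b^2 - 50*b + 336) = (b + 6)/(b^2 - b - 56)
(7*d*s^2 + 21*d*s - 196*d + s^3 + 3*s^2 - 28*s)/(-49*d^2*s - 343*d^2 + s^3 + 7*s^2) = (s - 4)/(-7*d + s)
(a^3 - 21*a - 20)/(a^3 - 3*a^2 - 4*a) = (a^2 - a - 20)/(a*(a - 4))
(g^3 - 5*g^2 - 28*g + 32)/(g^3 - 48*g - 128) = (g - 1)/(g + 4)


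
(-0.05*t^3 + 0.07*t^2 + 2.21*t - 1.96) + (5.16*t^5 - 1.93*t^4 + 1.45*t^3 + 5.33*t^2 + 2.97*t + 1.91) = 5.16*t^5 - 1.93*t^4 + 1.4*t^3 + 5.4*t^2 + 5.18*t - 0.05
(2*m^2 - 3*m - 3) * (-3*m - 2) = -6*m^3 + 5*m^2 + 15*m + 6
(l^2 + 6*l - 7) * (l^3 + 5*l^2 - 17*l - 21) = l^5 + 11*l^4 + 6*l^3 - 158*l^2 - 7*l + 147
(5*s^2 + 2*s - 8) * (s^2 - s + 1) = 5*s^4 - 3*s^3 - 5*s^2 + 10*s - 8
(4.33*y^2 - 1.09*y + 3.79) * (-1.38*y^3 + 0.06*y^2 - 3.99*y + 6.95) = -5.9754*y^5 + 1.764*y^4 - 22.5723*y^3 + 34.67*y^2 - 22.6976*y + 26.3405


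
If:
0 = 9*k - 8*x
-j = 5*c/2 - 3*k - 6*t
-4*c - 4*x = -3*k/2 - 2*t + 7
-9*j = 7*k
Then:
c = -1840*x/1539 - 42/19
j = -56*x/81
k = 8*x/9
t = -1628*x/1539 - 35/38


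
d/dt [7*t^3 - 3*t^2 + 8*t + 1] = 21*t^2 - 6*t + 8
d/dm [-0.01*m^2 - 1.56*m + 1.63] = -0.02*m - 1.56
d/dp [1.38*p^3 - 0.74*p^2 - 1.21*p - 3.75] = 4.14*p^2 - 1.48*p - 1.21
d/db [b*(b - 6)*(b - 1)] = 3*b^2 - 14*b + 6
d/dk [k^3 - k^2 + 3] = k*(3*k - 2)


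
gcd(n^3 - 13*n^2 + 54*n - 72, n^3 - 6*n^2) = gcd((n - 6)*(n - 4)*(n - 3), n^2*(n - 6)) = n - 6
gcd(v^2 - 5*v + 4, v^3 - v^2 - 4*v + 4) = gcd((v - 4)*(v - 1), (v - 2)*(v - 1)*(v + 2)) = v - 1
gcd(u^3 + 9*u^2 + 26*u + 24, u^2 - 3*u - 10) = u + 2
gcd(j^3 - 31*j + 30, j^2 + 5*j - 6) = j^2 + 5*j - 6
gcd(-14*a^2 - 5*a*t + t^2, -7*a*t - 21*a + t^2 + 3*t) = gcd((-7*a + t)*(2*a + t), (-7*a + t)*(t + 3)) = -7*a + t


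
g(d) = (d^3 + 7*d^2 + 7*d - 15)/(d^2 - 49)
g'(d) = -2*d*(d^3 + 7*d^2 + 7*d - 15)/(d^2 - 49)^2 + (3*d^2 + 14*d + 7)/(d^2 - 49)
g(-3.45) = -0.08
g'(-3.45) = 0.17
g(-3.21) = -0.04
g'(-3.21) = 0.19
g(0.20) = 0.27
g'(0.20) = -0.20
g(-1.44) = 0.29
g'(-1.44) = 0.13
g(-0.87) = 0.34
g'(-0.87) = 0.05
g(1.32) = -0.18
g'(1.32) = -0.66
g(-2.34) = 0.13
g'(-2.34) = 0.20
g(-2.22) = 0.16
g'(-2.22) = 0.19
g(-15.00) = -10.91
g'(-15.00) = 0.82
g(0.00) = 0.31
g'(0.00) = -0.14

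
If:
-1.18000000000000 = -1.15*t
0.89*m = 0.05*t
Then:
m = 0.06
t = 1.03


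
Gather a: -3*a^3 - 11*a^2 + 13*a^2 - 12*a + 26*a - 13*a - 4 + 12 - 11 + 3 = -3*a^3 + 2*a^2 + a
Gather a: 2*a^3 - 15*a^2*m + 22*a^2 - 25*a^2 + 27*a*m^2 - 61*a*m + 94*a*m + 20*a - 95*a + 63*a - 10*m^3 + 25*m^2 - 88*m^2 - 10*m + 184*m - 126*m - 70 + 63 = 2*a^3 + a^2*(-15*m - 3) + a*(27*m^2 + 33*m - 12) - 10*m^3 - 63*m^2 + 48*m - 7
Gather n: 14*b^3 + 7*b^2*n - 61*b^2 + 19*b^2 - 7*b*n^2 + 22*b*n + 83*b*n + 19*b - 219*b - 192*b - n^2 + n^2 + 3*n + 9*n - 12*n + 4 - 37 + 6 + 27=14*b^3 - 42*b^2 - 7*b*n^2 - 392*b + n*(7*b^2 + 105*b)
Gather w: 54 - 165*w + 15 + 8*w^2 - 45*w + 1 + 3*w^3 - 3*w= 3*w^3 + 8*w^2 - 213*w + 70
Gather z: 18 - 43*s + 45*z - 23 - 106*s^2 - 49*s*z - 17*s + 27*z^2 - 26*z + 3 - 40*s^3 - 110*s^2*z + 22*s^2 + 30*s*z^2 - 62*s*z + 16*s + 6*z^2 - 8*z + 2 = -40*s^3 - 84*s^2 - 44*s + z^2*(30*s + 33) + z*(-110*s^2 - 111*s + 11)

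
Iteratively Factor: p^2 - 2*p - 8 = (p + 2)*(p - 4)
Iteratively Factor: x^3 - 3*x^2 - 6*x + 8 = (x - 4)*(x^2 + x - 2) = (x - 4)*(x + 2)*(x - 1)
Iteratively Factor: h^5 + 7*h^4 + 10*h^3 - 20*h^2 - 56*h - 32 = (h + 1)*(h^4 + 6*h^3 + 4*h^2 - 24*h - 32) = (h + 1)*(h + 2)*(h^3 + 4*h^2 - 4*h - 16) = (h + 1)*(h + 2)*(h + 4)*(h^2 - 4) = (h + 1)*(h + 2)^2*(h + 4)*(h - 2)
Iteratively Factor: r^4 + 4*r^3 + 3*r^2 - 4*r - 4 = (r + 2)*(r^3 + 2*r^2 - r - 2) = (r - 1)*(r + 2)*(r^2 + 3*r + 2) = (r - 1)*(r + 1)*(r + 2)*(r + 2)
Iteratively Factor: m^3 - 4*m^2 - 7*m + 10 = (m + 2)*(m^2 - 6*m + 5) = (m - 1)*(m + 2)*(m - 5)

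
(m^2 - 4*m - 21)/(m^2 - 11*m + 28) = (m + 3)/(m - 4)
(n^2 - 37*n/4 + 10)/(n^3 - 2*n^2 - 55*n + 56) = (n - 5/4)/(n^2 + 6*n - 7)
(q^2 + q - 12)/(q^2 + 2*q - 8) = (q - 3)/(q - 2)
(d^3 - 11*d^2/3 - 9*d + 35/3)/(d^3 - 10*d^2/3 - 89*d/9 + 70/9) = 3*(d - 1)/(3*d - 2)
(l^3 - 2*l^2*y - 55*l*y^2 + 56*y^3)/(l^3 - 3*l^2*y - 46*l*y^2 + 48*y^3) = (l + 7*y)/(l + 6*y)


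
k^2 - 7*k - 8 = (k - 8)*(k + 1)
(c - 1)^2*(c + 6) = c^3 + 4*c^2 - 11*c + 6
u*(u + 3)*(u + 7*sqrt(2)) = u^3 + 3*u^2 + 7*sqrt(2)*u^2 + 21*sqrt(2)*u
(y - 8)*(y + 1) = y^2 - 7*y - 8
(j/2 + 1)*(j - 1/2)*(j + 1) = j^3/2 + 5*j^2/4 + j/4 - 1/2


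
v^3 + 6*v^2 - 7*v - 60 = (v - 3)*(v + 4)*(v + 5)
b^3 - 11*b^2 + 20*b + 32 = (b - 8)*(b - 4)*(b + 1)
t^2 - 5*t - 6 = (t - 6)*(t + 1)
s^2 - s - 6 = (s - 3)*(s + 2)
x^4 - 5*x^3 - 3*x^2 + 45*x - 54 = (x - 3)^2*(x - 2)*(x + 3)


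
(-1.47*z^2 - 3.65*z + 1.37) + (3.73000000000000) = -1.47*z^2 - 3.65*z + 5.1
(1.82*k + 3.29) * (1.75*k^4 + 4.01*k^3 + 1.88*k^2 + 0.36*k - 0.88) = 3.185*k^5 + 13.0557*k^4 + 16.6145*k^3 + 6.8404*k^2 - 0.4172*k - 2.8952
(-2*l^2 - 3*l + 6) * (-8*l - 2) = 16*l^3 + 28*l^2 - 42*l - 12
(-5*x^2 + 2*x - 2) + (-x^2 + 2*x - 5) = -6*x^2 + 4*x - 7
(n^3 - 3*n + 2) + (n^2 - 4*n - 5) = n^3 + n^2 - 7*n - 3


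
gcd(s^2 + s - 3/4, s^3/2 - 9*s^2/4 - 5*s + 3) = s - 1/2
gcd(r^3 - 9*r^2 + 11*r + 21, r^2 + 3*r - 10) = 1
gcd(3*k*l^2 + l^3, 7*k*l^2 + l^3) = l^2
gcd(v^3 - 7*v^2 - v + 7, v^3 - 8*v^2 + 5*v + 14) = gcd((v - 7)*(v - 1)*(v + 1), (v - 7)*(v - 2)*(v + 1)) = v^2 - 6*v - 7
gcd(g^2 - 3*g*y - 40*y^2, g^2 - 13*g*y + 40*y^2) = -g + 8*y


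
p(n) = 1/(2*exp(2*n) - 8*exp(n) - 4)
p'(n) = (-4*exp(2*n) + 8*exp(n))/(2*exp(2*n) - 8*exp(n) - 4)^2 = (2 - exp(n))*exp(n)/(-exp(2*n) + 4*exp(n) + 2)^2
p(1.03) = -0.09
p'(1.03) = -0.08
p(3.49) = 0.00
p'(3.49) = -0.00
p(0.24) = -0.09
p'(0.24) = 0.03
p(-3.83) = -0.24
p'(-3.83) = 0.01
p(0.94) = -0.09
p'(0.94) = -0.04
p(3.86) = 0.00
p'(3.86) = -0.00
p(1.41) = -0.31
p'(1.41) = -3.32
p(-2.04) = -0.20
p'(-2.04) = 0.04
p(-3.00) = -0.23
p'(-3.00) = 0.02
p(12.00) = 0.00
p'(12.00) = 0.00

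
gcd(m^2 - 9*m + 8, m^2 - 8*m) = m - 8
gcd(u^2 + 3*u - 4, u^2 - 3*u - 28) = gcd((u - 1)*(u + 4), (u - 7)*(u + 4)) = u + 4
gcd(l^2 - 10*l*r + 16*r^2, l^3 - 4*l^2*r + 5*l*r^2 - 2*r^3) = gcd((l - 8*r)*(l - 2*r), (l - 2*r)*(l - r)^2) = -l + 2*r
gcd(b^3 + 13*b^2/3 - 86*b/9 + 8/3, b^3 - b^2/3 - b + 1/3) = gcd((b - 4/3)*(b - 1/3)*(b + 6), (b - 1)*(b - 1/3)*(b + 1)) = b - 1/3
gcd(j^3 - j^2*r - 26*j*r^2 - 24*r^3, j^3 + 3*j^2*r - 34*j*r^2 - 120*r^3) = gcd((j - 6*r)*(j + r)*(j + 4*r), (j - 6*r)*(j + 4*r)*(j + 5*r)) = -j^2 + 2*j*r + 24*r^2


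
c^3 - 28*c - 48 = (c - 6)*(c + 2)*(c + 4)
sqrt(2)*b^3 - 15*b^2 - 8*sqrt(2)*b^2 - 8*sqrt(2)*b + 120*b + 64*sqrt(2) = (b - 8)*(b - 8*sqrt(2))*(sqrt(2)*b + 1)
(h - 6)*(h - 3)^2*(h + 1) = h^4 - 11*h^3 + 33*h^2 - 9*h - 54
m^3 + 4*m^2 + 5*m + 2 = (m + 1)^2*(m + 2)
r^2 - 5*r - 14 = (r - 7)*(r + 2)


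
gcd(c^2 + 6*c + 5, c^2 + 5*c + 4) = c + 1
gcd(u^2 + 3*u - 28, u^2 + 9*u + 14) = u + 7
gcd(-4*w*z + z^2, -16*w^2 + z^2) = -4*w + z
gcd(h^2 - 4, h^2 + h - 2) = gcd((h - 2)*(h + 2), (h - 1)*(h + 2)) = h + 2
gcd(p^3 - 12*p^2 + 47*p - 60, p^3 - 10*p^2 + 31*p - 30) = p^2 - 8*p + 15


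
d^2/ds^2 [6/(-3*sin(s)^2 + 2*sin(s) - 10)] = 12*(18*sin(s)^4 - 9*sin(s)^3 - 85*sin(s)^2 + 28*sin(s) + 26)/(3*sin(s)^2 - 2*sin(s) + 10)^3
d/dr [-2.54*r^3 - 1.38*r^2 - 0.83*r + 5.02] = -7.62*r^2 - 2.76*r - 0.83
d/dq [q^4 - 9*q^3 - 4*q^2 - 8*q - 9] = 4*q^3 - 27*q^2 - 8*q - 8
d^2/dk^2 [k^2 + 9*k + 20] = 2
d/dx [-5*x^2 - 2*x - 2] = -10*x - 2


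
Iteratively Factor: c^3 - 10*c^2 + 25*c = (c - 5)*(c^2 - 5*c) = (c - 5)^2*(c)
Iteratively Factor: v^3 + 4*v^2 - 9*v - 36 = (v - 3)*(v^2 + 7*v + 12) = (v - 3)*(v + 3)*(v + 4)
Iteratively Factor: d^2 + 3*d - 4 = (d + 4)*(d - 1)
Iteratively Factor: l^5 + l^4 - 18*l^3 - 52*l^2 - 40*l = (l)*(l^4 + l^3 - 18*l^2 - 52*l - 40) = l*(l + 2)*(l^3 - l^2 - 16*l - 20) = l*(l - 5)*(l + 2)*(l^2 + 4*l + 4) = l*(l - 5)*(l + 2)^2*(l + 2)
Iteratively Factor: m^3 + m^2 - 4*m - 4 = (m + 1)*(m^2 - 4) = (m + 1)*(m + 2)*(m - 2)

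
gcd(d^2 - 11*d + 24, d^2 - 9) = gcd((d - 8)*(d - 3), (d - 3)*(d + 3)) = d - 3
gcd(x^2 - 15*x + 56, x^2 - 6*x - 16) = x - 8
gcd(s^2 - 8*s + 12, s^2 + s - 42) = s - 6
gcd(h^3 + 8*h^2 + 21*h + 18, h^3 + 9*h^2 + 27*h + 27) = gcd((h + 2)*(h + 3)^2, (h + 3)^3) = h^2 + 6*h + 9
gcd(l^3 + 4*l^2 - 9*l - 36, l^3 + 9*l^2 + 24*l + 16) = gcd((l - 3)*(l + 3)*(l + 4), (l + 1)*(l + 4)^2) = l + 4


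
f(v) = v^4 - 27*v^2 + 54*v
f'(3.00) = 0.00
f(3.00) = 0.00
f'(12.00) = 6318.00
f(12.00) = 17496.00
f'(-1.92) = 129.37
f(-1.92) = -189.62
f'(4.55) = 185.09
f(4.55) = 115.33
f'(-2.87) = 114.42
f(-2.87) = -309.53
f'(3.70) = 56.81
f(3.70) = 17.59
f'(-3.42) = 78.67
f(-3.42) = -363.68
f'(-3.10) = 102.24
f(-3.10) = -334.52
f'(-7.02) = -950.71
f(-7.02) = 718.91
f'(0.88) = 9.21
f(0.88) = 27.21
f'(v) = 4*v^3 - 54*v + 54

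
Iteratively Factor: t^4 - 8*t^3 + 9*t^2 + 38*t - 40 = (t - 4)*(t^3 - 4*t^2 - 7*t + 10) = (t - 4)*(t - 1)*(t^2 - 3*t - 10) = (t - 5)*(t - 4)*(t - 1)*(t + 2)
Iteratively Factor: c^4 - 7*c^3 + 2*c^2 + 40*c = (c - 4)*(c^3 - 3*c^2 - 10*c) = (c - 5)*(c - 4)*(c^2 + 2*c) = (c - 5)*(c - 4)*(c + 2)*(c)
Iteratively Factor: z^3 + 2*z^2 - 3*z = (z - 1)*(z^2 + 3*z) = z*(z - 1)*(z + 3)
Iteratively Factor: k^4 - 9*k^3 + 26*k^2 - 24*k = (k - 2)*(k^3 - 7*k^2 + 12*k) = k*(k - 2)*(k^2 - 7*k + 12) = k*(k - 3)*(k - 2)*(k - 4)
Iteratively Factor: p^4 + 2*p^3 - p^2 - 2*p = (p + 1)*(p^3 + p^2 - 2*p) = p*(p + 1)*(p^2 + p - 2) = p*(p - 1)*(p + 1)*(p + 2)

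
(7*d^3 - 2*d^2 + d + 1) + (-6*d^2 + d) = 7*d^3 - 8*d^2 + 2*d + 1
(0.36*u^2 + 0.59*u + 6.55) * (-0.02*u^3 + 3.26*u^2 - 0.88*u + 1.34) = -0.0072*u^5 + 1.1618*u^4 + 1.4756*u^3 + 21.3162*u^2 - 4.9734*u + 8.777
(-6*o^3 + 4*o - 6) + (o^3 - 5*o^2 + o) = -5*o^3 - 5*o^2 + 5*o - 6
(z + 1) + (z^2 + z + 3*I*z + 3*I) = z^2 + 2*z + 3*I*z + 1 + 3*I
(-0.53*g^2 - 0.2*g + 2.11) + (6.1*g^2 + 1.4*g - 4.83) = 5.57*g^2 + 1.2*g - 2.72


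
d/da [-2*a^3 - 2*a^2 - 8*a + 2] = -6*a^2 - 4*a - 8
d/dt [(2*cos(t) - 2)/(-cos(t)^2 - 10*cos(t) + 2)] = 2*(sin(t)^2 + 2*cos(t) + 7)*sin(t)/(cos(t)^2 + 10*cos(t) - 2)^2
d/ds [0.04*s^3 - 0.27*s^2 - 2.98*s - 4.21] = 0.12*s^2 - 0.54*s - 2.98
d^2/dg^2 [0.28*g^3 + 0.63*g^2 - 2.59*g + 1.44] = 1.68*g + 1.26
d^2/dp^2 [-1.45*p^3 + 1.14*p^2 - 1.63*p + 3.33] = 2.28 - 8.7*p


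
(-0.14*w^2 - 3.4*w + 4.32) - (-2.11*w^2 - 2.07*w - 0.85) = 1.97*w^2 - 1.33*w + 5.17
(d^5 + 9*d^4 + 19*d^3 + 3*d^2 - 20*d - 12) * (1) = d^5 + 9*d^4 + 19*d^3 + 3*d^2 - 20*d - 12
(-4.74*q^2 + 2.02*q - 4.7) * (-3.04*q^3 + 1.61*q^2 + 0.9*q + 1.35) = 14.4096*q^5 - 13.7722*q^4 + 13.2742*q^3 - 12.148*q^2 - 1.503*q - 6.345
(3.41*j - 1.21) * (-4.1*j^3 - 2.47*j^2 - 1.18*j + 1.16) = -13.981*j^4 - 3.4617*j^3 - 1.0351*j^2 + 5.3834*j - 1.4036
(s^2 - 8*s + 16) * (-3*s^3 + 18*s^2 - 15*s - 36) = -3*s^5 + 42*s^4 - 207*s^3 + 372*s^2 + 48*s - 576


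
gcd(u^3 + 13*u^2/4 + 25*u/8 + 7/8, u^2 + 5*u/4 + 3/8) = u + 1/2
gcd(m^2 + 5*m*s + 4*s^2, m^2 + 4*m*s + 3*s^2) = m + s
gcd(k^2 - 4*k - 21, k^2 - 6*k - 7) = k - 7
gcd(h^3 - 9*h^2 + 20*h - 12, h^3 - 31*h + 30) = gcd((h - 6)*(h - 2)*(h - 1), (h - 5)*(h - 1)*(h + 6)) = h - 1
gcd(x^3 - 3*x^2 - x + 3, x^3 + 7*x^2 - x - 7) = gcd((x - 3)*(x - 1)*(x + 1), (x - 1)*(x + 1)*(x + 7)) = x^2 - 1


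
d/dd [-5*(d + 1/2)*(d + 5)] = -10*d - 55/2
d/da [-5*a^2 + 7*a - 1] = 7 - 10*a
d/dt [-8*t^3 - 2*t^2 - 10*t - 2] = -24*t^2 - 4*t - 10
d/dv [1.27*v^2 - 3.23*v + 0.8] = 2.54*v - 3.23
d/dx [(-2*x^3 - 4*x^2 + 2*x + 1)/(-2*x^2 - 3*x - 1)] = (4*x^4 + 12*x^3 + 22*x^2 + 12*x + 1)/(4*x^4 + 12*x^3 + 13*x^2 + 6*x + 1)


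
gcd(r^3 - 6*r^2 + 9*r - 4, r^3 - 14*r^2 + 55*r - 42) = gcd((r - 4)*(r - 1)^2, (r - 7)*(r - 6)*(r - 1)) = r - 1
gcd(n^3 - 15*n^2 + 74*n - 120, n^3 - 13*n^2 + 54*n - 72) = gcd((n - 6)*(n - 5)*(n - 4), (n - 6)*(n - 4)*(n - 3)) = n^2 - 10*n + 24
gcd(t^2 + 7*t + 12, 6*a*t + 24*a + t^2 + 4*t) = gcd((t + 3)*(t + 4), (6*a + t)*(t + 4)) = t + 4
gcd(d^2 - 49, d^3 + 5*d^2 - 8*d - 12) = 1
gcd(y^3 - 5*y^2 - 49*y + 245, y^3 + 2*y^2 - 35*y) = y^2 + 2*y - 35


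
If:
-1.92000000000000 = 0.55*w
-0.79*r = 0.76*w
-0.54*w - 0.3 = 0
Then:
No Solution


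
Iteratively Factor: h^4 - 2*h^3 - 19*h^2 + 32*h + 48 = (h + 4)*(h^3 - 6*h^2 + 5*h + 12) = (h - 3)*(h + 4)*(h^2 - 3*h - 4) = (h - 4)*(h - 3)*(h + 4)*(h + 1)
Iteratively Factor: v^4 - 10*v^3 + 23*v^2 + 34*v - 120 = (v - 5)*(v^3 - 5*v^2 - 2*v + 24) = (v - 5)*(v + 2)*(v^2 - 7*v + 12) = (v - 5)*(v - 4)*(v + 2)*(v - 3)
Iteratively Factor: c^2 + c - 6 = (c - 2)*(c + 3)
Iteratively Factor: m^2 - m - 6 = (m + 2)*(m - 3)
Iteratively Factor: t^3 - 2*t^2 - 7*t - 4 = (t - 4)*(t^2 + 2*t + 1) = (t - 4)*(t + 1)*(t + 1)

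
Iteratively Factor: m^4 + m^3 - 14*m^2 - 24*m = (m - 4)*(m^3 + 5*m^2 + 6*m) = (m - 4)*(m + 3)*(m^2 + 2*m) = (m - 4)*(m + 2)*(m + 3)*(m)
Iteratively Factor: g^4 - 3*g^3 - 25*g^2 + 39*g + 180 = (g + 3)*(g^3 - 6*g^2 - 7*g + 60) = (g - 4)*(g + 3)*(g^2 - 2*g - 15) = (g - 4)*(g + 3)^2*(g - 5)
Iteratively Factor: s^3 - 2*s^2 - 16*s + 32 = (s + 4)*(s^2 - 6*s + 8) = (s - 4)*(s + 4)*(s - 2)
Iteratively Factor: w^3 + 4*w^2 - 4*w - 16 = (w + 2)*(w^2 + 2*w - 8) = (w - 2)*(w + 2)*(w + 4)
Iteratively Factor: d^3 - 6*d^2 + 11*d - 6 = (d - 3)*(d^2 - 3*d + 2) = (d - 3)*(d - 2)*(d - 1)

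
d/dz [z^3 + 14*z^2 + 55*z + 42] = 3*z^2 + 28*z + 55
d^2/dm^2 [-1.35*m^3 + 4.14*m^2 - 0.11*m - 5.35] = 8.28 - 8.1*m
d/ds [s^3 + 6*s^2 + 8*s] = 3*s^2 + 12*s + 8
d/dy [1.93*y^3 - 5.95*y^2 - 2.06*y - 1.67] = 5.79*y^2 - 11.9*y - 2.06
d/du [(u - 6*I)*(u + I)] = 2*u - 5*I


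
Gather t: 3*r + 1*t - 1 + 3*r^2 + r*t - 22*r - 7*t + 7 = 3*r^2 - 19*r + t*(r - 6) + 6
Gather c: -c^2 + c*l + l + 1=-c^2 + c*l + l + 1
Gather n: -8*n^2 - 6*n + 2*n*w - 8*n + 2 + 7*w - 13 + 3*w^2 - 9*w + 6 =-8*n^2 + n*(2*w - 14) + 3*w^2 - 2*w - 5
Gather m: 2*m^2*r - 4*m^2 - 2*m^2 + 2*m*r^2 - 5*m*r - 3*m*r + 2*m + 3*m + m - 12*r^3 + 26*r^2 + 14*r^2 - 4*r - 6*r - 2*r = m^2*(2*r - 6) + m*(2*r^2 - 8*r + 6) - 12*r^3 + 40*r^2 - 12*r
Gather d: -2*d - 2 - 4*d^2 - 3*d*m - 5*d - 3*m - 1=-4*d^2 + d*(-3*m - 7) - 3*m - 3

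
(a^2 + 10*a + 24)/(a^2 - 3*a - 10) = (a^2 + 10*a + 24)/(a^2 - 3*a - 10)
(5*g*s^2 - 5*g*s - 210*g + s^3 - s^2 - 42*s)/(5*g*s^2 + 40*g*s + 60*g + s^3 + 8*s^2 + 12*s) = (s - 7)/(s + 2)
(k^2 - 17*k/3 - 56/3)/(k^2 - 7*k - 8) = (k + 7/3)/(k + 1)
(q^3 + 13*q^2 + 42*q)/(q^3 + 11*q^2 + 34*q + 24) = q*(q + 7)/(q^2 + 5*q + 4)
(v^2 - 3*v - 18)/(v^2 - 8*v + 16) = (v^2 - 3*v - 18)/(v^2 - 8*v + 16)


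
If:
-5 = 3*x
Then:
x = -5/3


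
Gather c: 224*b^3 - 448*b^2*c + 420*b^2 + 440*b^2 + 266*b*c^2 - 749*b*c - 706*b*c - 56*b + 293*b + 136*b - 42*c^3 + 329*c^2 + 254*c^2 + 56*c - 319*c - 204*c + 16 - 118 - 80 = 224*b^3 + 860*b^2 + 373*b - 42*c^3 + c^2*(266*b + 583) + c*(-448*b^2 - 1455*b - 467) - 182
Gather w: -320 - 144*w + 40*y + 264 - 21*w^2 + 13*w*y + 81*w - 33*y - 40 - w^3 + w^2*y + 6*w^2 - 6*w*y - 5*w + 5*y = -w^3 + w^2*(y - 15) + w*(7*y - 68) + 12*y - 96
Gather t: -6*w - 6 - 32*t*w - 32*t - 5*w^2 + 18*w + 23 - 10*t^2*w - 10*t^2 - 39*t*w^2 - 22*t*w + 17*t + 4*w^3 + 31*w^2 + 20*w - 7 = t^2*(-10*w - 10) + t*(-39*w^2 - 54*w - 15) + 4*w^3 + 26*w^2 + 32*w + 10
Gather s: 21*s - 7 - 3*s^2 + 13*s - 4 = -3*s^2 + 34*s - 11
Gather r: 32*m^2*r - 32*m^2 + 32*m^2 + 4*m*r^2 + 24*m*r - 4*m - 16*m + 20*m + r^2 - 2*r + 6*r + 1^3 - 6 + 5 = r^2*(4*m + 1) + r*(32*m^2 + 24*m + 4)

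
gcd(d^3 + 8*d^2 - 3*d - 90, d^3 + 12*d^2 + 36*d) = d + 6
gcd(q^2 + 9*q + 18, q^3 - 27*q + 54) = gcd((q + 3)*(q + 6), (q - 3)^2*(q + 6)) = q + 6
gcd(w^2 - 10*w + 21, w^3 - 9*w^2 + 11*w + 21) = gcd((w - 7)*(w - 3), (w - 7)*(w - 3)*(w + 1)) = w^2 - 10*w + 21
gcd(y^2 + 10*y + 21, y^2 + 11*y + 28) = y + 7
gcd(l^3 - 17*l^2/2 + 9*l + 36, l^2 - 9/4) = l + 3/2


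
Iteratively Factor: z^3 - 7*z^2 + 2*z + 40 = (z - 5)*(z^2 - 2*z - 8) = (z - 5)*(z + 2)*(z - 4)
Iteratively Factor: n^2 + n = (n)*(n + 1)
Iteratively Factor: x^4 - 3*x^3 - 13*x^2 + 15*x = (x + 3)*(x^3 - 6*x^2 + 5*x) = (x - 5)*(x + 3)*(x^2 - x) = x*(x - 5)*(x + 3)*(x - 1)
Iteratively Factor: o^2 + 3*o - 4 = (o + 4)*(o - 1)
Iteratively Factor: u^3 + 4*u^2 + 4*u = (u + 2)*(u^2 + 2*u) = (u + 2)^2*(u)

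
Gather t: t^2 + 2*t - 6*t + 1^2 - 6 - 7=t^2 - 4*t - 12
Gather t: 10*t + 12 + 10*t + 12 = 20*t + 24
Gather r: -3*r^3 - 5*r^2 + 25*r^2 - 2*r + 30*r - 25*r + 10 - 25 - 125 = -3*r^3 + 20*r^2 + 3*r - 140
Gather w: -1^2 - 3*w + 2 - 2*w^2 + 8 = -2*w^2 - 3*w + 9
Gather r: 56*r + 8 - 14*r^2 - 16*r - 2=-14*r^2 + 40*r + 6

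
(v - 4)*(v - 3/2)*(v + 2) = v^3 - 7*v^2/2 - 5*v + 12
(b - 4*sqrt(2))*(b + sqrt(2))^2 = b^3 - 2*sqrt(2)*b^2 - 14*b - 8*sqrt(2)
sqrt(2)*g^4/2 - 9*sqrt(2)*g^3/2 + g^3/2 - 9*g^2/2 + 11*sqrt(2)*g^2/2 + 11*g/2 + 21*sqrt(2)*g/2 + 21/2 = (g - 7)*(g - 3)*(g + sqrt(2)/2)*(sqrt(2)*g/2 + sqrt(2)/2)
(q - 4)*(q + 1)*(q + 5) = q^3 + 2*q^2 - 19*q - 20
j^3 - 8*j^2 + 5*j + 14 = (j - 7)*(j - 2)*(j + 1)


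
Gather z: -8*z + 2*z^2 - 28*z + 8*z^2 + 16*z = 10*z^2 - 20*z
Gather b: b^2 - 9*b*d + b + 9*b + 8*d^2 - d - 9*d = b^2 + b*(10 - 9*d) + 8*d^2 - 10*d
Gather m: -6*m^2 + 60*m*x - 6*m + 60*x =-6*m^2 + m*(60*x - 6) + 60*x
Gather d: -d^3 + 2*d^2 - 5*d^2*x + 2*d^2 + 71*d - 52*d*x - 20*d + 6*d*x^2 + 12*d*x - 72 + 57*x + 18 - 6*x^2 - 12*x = -d^3 + d^2*(4 - 5*x) + d*(6*x^2 - 40*x + 51) - 6*x^2 + 45*x - 54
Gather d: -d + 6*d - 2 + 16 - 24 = 5*d - 10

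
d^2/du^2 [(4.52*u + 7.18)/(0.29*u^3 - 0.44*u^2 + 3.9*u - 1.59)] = (2.280792*u^5 + 3.785544*u^4 - 23.132784*u^3 + 82.073832*u^2 - 73.034244*u + 264.426384)/(0.024389*u^9 - 0.111012*u^8 + 1.152402*u^7 - 3.472181*u^6 + 16.715124*u^5 - 31.790412*u^4 + 77.889087*u^3 - 75.888792*u^2 + 29.57877*u - 4.019679)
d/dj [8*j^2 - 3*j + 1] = 16*j - 3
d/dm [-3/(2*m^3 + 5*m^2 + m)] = 3*(6*m^2 + 10*m + 1)/(m^2*(2*m^2 + 5*m + 1)^2)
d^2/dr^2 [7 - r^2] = -2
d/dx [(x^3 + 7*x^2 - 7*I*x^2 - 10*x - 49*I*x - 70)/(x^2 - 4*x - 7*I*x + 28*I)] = (x^4 + x^3*(-8 - 14*I) + x^2*(-67 + 112*I) + x*(532 + 392*I) + 1092 - 770*I)/(x^4 + x^3*(-8 - 14*I) + x^2*(-33 + 112*I) + x*(392 - 224*I) - 784)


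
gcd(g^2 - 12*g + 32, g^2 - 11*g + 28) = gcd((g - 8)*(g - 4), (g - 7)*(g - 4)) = g - 4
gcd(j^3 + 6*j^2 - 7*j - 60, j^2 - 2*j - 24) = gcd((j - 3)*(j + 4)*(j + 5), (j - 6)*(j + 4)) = j + 4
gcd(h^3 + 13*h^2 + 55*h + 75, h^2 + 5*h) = h + 5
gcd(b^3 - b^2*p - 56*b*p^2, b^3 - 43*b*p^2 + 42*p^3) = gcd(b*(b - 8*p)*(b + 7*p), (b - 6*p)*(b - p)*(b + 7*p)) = b + 7*p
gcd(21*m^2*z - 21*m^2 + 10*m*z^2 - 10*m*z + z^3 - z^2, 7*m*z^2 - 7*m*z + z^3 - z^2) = 7*m*z - 7*m + z^2 - z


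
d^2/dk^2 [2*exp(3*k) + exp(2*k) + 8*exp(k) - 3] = (18*exp(2*k) + 4*exp(k) + 8)*exp(k)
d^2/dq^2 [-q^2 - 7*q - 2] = -2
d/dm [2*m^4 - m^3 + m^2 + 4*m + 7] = 8*m^3 - 3*m^2 + 2*m + 4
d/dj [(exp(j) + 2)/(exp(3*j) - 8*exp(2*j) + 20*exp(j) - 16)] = 2*(-exp(2*j) - exp(j) + 14)*exp(j)/(exp(5*j) - 14*exp(4*j) + 76*exp(3*j) - 200*exp(2*j) + 256*exp(j) - 128)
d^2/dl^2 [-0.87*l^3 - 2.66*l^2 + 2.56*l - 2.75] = -5.22*l - 5.32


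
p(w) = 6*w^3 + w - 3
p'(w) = 18*w^2 + 1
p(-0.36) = -3.64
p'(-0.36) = 3.33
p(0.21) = -2.73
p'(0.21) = 1.79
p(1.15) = 7.28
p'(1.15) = 24.80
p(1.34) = 12.78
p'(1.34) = 33.32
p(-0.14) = -3.16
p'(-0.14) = 1.35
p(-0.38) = -3.71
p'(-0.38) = 3.60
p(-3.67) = -303.26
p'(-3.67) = 243.44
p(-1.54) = -26.45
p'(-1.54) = 43.69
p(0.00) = -3.00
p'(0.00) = 1.00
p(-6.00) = -1305.00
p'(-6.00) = 649.00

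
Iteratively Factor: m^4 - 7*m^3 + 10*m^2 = (m)*(m^3 - 7*m^2 + 10*m) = m*(m - 5)*(m^2 - 2*m) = m^2*(m - 5)*(m - 2)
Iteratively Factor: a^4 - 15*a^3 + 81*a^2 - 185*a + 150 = (a - 3)*(a^3 - 12*a^2 + 45*a - 50) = (a - 5)*(a - 3)*(a^2 - 7*a + 10) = (a - 5)^2*(a - 3)*(a - 2)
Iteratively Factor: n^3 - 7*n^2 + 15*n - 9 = (n - 1)*(n^2 - 6*n + 9) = (n - 3)*(n - 1)*(n - 3)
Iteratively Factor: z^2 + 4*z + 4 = (z + 2)*(z + 2)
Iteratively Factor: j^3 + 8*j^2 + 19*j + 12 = (j + 3)*(j^2 + 5*j + 4) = (j + 3)*(j + 4)*(j + 1)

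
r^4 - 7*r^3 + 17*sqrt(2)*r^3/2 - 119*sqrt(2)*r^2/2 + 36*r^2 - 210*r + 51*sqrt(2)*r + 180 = (r - 6)*(r - 1)*(r + 5*sqrt(2)/2)*(r + 6*sqrt(2))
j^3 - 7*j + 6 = (j - 2)*(j - 1)*(j + 3)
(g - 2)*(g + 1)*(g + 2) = g^3 + g^2 - 4*g - 4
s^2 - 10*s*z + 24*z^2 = (s - 6*z)*(s - 4*z)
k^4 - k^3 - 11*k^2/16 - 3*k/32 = k*(k - 3/2)*(k + 1/4)^2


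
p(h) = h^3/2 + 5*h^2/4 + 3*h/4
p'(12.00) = 246.75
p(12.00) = 1053.00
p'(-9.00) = 99.75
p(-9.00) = -270.00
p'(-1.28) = 0.01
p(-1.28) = 0.04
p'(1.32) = 6.66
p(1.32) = 4.32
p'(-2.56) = 4.18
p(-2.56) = -2.12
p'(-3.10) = 7.42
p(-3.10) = -5.21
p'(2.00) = 11.75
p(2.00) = 10.50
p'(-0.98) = -0.26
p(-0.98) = -0.01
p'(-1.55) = 0.48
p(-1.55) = -0.02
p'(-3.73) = 12.29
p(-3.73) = -11.35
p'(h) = 3*h^2/2 + 5*h/2 + 3/4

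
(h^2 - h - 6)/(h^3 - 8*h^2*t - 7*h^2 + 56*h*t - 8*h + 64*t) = (h^2 - h - 6)/(h^3 - 8*h^2*t - 7*h^2 + 56*h*t - 8*h + 64*t)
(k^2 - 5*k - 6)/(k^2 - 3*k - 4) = (k - 6)/(k - 4)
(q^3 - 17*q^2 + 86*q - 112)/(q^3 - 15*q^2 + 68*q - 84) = (q - 8)/(q - 6)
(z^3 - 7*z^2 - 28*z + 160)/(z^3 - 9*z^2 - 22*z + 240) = (z - 4)/(z - 6)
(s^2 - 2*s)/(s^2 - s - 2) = s/(s + 1)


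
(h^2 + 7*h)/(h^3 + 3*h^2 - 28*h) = 1/(h - 4)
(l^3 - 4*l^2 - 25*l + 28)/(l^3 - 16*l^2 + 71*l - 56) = (l + 4)/(l - 8)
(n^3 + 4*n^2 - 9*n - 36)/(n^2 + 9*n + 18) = (n^2 + n - 12)/(n + 6)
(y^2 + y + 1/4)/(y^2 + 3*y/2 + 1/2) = (y + 1/2)/(y + 1)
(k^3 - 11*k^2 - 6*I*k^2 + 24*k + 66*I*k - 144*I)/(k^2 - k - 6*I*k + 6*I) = (k^2 - 11*k + 24)/(k - 1)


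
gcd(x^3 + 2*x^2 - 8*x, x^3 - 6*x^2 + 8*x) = x^2 - 2*x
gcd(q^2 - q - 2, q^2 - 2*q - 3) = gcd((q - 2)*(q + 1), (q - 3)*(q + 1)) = q + 1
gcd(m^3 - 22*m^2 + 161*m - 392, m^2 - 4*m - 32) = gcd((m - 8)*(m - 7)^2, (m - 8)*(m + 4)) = m - 8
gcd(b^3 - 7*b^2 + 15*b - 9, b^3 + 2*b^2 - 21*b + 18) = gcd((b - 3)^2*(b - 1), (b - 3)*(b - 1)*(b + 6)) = b^2 - 4*b + 3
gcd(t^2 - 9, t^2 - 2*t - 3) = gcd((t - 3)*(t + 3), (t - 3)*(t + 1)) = t - 3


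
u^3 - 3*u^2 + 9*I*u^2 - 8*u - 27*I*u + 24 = (u - 3)*(u + I)*(u + 8*I)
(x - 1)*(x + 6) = x^2 + 5*x - 6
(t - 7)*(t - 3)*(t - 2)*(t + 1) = t^4 - 11*t^3 + 29*t^2 - t - 42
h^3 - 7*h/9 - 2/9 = (h - 1)*(h + 1/3)*(h + 2/3)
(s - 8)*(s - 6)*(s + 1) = s^3 - 13*s^2 + 34*s + 48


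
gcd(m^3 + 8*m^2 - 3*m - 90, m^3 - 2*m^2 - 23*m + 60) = m^2 + 2*m - 15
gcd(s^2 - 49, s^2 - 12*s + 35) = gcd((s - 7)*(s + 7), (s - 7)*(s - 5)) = s - 7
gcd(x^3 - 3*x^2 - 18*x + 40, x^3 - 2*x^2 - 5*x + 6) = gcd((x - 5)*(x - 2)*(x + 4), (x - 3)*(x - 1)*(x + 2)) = 1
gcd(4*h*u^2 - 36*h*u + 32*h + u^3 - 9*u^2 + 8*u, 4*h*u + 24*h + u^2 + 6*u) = 4*h + u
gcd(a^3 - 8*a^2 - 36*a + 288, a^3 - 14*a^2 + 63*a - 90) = a - 6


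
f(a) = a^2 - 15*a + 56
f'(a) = 2*a - 15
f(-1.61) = 82.74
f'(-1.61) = -18.22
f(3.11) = 19.02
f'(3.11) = -8.78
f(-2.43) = 98.35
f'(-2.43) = -19.86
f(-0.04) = 56.60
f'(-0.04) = -15.08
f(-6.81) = 204.53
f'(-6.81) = -28.62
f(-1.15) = 74.57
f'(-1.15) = -17.30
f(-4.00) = 132.00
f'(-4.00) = -23.00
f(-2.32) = 96.18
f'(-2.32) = -19.64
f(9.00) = 2.00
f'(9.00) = 3.00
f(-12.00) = 380.00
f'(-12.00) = -39.00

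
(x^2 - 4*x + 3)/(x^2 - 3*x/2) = 2*(x^2 - 4*x + 3)/(x*(2*x - 3))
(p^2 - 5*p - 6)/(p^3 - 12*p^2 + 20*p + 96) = (p + 1)/(p^2 - 6*p - 16)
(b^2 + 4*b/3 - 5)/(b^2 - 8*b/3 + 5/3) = (b + 3)/(b - 1)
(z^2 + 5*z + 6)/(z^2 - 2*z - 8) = (z + 3)/(z - 4)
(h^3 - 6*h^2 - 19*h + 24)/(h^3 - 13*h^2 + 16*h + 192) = (h - 1)/(h - 8)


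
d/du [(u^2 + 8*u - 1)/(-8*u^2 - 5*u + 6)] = (59*u^2 - 4*u + 43)/(64*u^4 + 80*u^3 - 71*u^2 - 60*u + 36)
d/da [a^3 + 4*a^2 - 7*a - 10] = 3*a^2 + 8*a - 7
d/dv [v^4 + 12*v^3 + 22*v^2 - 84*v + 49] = 4*v^3 + 36*v^2 + 44*v - 84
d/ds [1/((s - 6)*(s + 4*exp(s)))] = ((6 - s)*(s + 4*exp(s)) - (s - 6)^2*(4*exp(s) + 1))/((s - 6)^3*(s + 4*exp(s))^2)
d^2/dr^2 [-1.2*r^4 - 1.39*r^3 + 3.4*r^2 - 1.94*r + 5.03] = -14.4*r^2 - 8.34*r + 6.8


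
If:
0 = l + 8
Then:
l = -8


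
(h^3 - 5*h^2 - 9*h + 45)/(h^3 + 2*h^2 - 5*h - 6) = (h^2 - 8*h + 15)/(h^2 - h - 2)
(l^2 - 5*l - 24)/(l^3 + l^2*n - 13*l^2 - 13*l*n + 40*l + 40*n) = (l + 3)/(l^2 + l*n - 5*l - 5*n)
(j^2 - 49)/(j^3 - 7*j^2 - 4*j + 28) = (j + 7)/(j^2 - 4)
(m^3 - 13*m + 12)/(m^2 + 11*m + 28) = (m^2 - 4*m + 3)/(m + 7)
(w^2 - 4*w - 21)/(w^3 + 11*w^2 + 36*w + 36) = (w - 7)/(w^2 + 8*w + 12)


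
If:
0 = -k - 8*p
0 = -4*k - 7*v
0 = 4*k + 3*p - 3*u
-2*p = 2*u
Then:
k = 0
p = 0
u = 0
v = 0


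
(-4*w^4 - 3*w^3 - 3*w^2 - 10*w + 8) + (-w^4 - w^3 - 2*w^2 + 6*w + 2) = -5*w^4 - 4*w^3 - 5*w^2 - 4*w + 10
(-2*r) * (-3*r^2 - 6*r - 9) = 6*r^3 + 12*r^2 + 18*r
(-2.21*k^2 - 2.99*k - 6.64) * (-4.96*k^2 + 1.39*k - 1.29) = 10.9616*k^4 + 11.7585*k^3 + 31.6292*k^2 - 5.3725*k + 8.5656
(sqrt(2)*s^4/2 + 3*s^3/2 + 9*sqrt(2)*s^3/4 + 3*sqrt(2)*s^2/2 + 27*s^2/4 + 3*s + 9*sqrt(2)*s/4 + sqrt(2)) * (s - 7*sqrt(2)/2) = sqrt(2)*s^5/2 - 2*s^4 + 9*sqrt(2)*s^4/4 - 9*s^3 - 15*sqrt(2)*s^3/4 - 171*sqrt(2)*s^2/8 - 15*s^2/2 - 63*s/4 - 19*sqrt(2)*s/2 - 7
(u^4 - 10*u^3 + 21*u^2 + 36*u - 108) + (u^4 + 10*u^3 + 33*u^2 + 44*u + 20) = 2*u^4 + 54*u^2 + 80*u - 88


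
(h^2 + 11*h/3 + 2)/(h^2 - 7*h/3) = (3*h^2 + 11*h + 6)/(h*(3*h - 7))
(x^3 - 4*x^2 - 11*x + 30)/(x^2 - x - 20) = (x^2 + x - 6)/(x + 4)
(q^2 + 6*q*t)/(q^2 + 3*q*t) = (q + 6*t)/(q + 3*t)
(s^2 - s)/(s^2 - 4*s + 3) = s/(s - 3)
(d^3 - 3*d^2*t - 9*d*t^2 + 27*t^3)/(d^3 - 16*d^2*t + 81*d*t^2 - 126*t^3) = (d^2 - 9*t^2)/(d^2 - 13*d*t + 42*t^2)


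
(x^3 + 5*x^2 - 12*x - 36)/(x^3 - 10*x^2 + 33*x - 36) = (x^2 + 8*x + 12)/(x^2 - 7*x + 12)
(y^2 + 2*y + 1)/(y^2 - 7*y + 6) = (y^2 + 2*y + 1)/(y^2 - 7*y + 6)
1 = 1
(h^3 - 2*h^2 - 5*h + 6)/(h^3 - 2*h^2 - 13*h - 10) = (h^2 - 4*h + 3)/(h^2 - 4*h - 5)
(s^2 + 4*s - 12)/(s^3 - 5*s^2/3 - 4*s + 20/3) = 3*(s + 6)/(3*s^2 + s - 10)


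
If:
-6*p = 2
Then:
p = -1/3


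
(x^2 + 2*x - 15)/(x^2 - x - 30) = (x - 3)/(x - 6)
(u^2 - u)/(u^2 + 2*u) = (u - 1)/(u + 2)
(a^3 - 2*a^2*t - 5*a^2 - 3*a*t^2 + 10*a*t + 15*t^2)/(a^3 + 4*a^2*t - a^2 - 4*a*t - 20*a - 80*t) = (a^2 - 2*a*t - 3*t^2)/(a^2 + 4*a*t + 4*a + 16*t)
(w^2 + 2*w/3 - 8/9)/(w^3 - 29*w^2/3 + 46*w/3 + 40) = (w - 2/3)/(w^2 - 11*w + 30)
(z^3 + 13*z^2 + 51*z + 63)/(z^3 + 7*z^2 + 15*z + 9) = (z + 7)/(z + 1)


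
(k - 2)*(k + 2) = k^2 - 4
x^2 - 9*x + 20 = (x - 5)*(x - 4)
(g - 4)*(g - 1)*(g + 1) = g^3 - 4*g^2 - g + 4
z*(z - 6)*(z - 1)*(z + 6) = z^4 - z^3 - 36*z^2 + 36*z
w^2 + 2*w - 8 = (w - 2)*(w + 4)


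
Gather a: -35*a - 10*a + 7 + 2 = 9 - 45*a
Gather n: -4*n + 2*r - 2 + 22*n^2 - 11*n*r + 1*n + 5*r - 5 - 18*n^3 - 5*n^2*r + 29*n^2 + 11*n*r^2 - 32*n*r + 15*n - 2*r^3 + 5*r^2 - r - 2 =-18*n^3 + n^2*(51 - 5*r) + n*(11*r^2 - 43*r + 12) - 2*r^3 + 5*r^2 + 6*r - 9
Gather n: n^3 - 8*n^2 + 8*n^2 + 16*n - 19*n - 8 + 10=n^3 - 3*n + 2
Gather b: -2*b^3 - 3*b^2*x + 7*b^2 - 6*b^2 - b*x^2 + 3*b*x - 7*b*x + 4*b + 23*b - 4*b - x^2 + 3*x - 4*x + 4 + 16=-2*b^3 + b^2*(1 - 3*x) + b*(-x^2 - 4*x + 23) - x^2 - x + 20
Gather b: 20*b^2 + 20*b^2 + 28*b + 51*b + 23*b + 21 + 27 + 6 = 40*b^2 + 102*b + 54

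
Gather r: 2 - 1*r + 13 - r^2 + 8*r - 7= -r^2 + 7*r + 8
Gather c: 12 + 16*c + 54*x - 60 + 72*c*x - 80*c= c*(72*x - 64) + 54*x - 48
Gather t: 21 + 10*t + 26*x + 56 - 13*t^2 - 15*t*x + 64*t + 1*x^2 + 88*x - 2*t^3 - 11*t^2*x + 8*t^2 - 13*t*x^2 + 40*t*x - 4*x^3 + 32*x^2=-2*t^3 + t^2*(-11*x - 5) + t*(-13*x^2 + 25*x + 74) - 4*x^3 + 33*x^2 + 114*x + 77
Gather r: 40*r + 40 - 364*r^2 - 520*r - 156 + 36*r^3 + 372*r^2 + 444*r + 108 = 36*r^3 + 8*r^2 - 36*r - 8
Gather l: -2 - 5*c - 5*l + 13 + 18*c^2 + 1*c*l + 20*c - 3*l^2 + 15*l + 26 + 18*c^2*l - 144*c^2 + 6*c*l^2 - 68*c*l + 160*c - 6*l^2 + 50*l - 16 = -126*c^2 + 175*c + l^2*(6*c - 9) + l*(18*c^2 - 67*c + 60) + 21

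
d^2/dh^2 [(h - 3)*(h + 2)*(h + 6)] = 6*h + 10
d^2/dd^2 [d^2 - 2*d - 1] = 2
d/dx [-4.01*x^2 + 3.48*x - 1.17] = 3.48 - 8.02*x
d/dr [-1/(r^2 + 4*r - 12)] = 2*(r + 2)/(r^2 + 4*r - 12)^2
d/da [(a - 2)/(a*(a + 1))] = (-a^2 + 4*a + 2)/(a^2*(a^2 + 2*a + 1))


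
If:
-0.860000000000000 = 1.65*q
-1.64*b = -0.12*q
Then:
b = -0.04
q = -0.52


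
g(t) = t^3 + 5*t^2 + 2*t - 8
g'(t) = 3*t^2 + 10*t + 2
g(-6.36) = -75.73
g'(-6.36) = 59.75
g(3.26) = 86.30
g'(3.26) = 66.48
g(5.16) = 272.84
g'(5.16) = 133.48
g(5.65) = 343.27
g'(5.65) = 154.27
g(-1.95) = -0.30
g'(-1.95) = -6.09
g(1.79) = 17.34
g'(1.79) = 29.51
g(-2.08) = 0.47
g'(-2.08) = -5.82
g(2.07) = 26.43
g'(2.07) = 35.55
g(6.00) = 400.00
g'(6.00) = 170.00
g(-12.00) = -1040.00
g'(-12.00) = 314.00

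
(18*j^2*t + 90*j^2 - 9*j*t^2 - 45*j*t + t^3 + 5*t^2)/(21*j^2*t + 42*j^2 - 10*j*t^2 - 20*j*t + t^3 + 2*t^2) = (-6*j*t - 30*j + t^2 + 5*t)/(-7*j*t - 14*j + t^2 + 2*t)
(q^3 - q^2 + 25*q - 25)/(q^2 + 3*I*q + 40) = (q^2 + q*(-1 + 5*I) - 5*I)/(q + 8*I)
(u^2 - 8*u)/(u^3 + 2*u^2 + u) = (u - 8)/(u^2 + 2*u + 1)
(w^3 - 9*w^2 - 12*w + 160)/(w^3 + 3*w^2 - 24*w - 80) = (w - 8)/(w + 4)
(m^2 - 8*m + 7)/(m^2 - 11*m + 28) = (m - 1)/(m - 4)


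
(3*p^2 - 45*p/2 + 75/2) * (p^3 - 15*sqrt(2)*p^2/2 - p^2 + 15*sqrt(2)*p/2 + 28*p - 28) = 3*p^5 - 45*sqrt(2)*p^4/2 - 51*p^4/2 + 144*p^3 + 765*sqrt(2)*p^3/4 - 1503*p^2/2 - 450*sqrt(2)*p^2 + 1125*sqrt(2)*p/4 + 1680*p - 1050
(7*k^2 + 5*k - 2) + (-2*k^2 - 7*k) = 5*k^2 - 2*k - 2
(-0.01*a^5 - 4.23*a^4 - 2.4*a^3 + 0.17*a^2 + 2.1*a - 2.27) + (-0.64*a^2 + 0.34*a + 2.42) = -0.01*a^5 - 4.23*a^4 - 2.4*a^3 - 0.47*a^2 + 2.44*a + 0.15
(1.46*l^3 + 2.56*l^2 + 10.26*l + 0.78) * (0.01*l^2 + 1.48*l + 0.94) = 0.0146*l^5 + 2.1864*l^4 + 5.2638*l^3 + 17.599*l^2 + 10.7988*l + 0.7332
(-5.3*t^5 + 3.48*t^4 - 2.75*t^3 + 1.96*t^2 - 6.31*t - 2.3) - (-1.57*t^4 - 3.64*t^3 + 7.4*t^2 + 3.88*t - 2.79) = -5.3*t^5 + 5.05*t^4 + 0.89*t^3 - 5.44*t^2 - 10.19*t + 0.49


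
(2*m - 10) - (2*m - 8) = -2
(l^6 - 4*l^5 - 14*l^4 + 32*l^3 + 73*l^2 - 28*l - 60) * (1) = l^6 - 4*l^5 - 14*l^4 + 32*l^3 + 73*l^2 - 28*l - 60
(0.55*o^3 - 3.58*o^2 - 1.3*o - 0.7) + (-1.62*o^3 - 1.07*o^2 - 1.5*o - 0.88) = -1.07*o^3 - 4.65*o^2 - 2.8*o - 1.58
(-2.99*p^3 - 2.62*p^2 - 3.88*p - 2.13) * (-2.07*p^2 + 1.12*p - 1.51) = 6.1893*p^5 + 2.0746*p^4 + 9.6121*p^3 + 4.0197*p^2 + 3.4732*p + 3.2163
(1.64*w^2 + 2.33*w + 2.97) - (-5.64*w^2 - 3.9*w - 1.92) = 7.28*w^2 + 6.23*w + 4.89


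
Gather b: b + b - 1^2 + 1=2*b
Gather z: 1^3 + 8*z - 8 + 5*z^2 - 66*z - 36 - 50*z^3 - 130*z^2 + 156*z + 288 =-50*z^3 - 125*z^2 + 98*z + 245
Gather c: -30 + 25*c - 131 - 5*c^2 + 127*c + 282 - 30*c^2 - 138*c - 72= -35*c^2 + 14*c + 49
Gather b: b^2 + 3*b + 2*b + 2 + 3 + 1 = b^2 + 5*b + 6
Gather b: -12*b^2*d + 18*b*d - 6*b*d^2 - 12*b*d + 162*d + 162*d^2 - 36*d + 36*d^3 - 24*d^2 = -12*b^2*d + b*(-6*d^2 + 6*d) + 36*d^3 + 138*d^2 + 126*d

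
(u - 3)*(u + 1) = u^2 - 2*u - 3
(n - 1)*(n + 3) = n^2 + 2*n - 3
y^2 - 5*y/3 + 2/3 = (y - 1)*(y - 2/3)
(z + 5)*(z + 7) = z^2 + 12*z + 35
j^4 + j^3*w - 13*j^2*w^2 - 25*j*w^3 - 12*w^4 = (j - 4*w)*(j + w)^2*(j + 3*w)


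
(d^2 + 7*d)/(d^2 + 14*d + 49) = d/(d + 7)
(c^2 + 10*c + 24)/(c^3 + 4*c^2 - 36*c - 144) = 1/(c - 6)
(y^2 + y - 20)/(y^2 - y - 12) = (y + 5)/(y + 3)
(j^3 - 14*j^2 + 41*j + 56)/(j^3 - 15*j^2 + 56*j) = (j + 1)/j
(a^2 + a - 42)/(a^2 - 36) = (a + 7)/(a + 6)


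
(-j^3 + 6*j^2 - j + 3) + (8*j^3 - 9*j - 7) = 7*j^3 + 6*j^2 - 10*j - 4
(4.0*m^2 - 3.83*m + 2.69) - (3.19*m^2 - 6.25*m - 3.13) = 0.81*m^2 + 2.42*m + 5.82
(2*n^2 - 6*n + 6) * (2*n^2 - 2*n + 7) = 4*n^4 - 16*n^3 + 38*n^2 - 54*n + 42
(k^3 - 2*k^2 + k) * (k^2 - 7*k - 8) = k^5 - 9*k^4 + 7*k^3 + 9*k^2 - 8*k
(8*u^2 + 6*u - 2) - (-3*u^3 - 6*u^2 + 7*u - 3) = 3*u^3 + 14*u^2 - u + 1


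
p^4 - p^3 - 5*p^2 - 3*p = p*(p - 3)*(p + 1)^2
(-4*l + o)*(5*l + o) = -20*l^2 + l*o + o^2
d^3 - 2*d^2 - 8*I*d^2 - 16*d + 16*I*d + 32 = (d - 2)*(d - 4*I)^2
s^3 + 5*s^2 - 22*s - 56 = (s - 4)*(s + 2)*(s + 7)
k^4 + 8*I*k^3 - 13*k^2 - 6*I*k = k*(k + I)^2*(k + 6*I)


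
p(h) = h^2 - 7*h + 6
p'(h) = 2*h - 7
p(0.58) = 2.28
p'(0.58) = -5.84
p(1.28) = -1.32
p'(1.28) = -4.44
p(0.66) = 1.82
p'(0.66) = -5.68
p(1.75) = -3.19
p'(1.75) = -3.50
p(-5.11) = 67.88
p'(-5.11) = -17.22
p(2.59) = -5.42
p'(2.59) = -1.82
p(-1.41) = 17.86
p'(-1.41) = -9.82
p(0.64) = 1.93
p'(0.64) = -5.72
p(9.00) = 24.00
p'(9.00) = 11.00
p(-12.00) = 234.00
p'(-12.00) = -31.00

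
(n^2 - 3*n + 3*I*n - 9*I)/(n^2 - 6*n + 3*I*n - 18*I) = (n - 3)/(n - 6)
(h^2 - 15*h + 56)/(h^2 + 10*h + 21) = (h^2 - 15*h + 56)/(h^2 + 10*h + 21)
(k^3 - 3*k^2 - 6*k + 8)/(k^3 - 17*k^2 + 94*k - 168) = (k^2 + k - 2)/(k^2 - 13*k + 42)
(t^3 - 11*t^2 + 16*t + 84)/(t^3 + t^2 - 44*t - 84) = (t - 6)/(t + 6)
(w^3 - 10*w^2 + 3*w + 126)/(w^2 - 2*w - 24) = (w^2 - 4*w - 21)/(w + 4)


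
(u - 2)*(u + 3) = u^2 + u - 6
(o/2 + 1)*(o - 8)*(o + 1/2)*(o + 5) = o^4/2 - o^3/4 - 93*o^2/4 - 103*o/2 - 20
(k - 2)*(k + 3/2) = k^2 - k/2 - 3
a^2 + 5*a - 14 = (a - 2)*(a + 7)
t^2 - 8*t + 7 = (t - 7)*(t - 1)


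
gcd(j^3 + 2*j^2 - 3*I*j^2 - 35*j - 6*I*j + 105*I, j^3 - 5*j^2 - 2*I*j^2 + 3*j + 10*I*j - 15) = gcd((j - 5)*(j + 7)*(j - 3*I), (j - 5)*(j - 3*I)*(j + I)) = j^2 + j*(-5 - 3*I) + 15*I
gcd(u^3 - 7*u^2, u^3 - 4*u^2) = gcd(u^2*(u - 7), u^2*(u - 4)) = u^2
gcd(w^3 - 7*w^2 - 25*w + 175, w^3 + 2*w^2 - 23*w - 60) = w - 5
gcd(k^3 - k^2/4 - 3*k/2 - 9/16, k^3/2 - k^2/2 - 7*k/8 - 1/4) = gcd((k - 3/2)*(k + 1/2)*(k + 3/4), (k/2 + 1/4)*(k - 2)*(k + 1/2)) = k + 1/2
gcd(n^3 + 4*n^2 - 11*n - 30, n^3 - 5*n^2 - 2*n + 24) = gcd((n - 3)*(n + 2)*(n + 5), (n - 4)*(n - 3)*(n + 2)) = n^2 - n - 6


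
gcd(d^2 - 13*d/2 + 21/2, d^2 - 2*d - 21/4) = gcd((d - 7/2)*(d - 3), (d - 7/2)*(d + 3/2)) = d - 7/2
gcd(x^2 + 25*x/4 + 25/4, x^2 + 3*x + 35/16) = x + 5/4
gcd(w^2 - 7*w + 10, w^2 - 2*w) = w - 2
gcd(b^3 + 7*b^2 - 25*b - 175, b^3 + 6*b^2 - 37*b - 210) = b^2 + 12*b + 35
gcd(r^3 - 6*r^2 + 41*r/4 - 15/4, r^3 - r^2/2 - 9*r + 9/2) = r^2 - 7*r/2 + 3/2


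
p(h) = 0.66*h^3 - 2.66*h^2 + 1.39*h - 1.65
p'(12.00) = 222.67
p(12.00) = 772.47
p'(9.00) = 113.89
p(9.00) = 276.54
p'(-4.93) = 75.74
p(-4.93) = -152.24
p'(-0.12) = 2.06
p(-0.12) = -1.86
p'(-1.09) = 9.54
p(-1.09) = -7.18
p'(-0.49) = 4.47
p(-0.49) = -3.05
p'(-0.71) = 6.17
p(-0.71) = -4.21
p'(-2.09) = 21.16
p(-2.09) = -22.20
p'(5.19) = 27.11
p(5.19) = 26.18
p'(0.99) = -1.94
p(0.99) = -2.24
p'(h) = 1.98*h^2 - 5.32*h + 1.39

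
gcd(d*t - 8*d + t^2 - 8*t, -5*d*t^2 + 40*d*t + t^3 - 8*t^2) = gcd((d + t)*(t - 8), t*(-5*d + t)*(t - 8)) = t - 8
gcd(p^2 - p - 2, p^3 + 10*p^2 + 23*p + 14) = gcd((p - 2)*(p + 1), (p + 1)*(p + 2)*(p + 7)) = p + 1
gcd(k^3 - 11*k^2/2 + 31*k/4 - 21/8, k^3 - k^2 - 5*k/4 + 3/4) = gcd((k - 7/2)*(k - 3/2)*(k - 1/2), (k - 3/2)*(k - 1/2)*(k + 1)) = k^2 - 2*k + 3/4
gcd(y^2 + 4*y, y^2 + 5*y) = y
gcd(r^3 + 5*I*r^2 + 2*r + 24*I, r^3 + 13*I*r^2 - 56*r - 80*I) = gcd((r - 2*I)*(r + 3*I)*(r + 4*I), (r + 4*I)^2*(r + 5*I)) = r + 4*I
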